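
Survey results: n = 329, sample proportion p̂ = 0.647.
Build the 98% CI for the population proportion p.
(0.586, 0.708)

Proportion CI:
SE = √(p̂(1-p̂)/n) = √(0.647 · 0.353 / 329) = 0.02635

z* = 2.326
Margin = z* · SE = 2.326 · 0.02635 = 0.0613

CI: 0.647 ± 0.0613 = (0.586, 0.708)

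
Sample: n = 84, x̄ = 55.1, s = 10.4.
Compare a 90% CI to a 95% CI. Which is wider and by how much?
95% CI is wider by 0.74

df = 83
90% CI: t* = 1.663, (53.21, 56.99), width = 2 · t* · s/√n = 3.77
95% CI: t* = 1.989, (52.84, 57.36), width = 2 · t* · s/√n = 4.51

The 95% CI is wider by 4.51 - 3.77 = 0.74.
Higher confidence requires a wider interval.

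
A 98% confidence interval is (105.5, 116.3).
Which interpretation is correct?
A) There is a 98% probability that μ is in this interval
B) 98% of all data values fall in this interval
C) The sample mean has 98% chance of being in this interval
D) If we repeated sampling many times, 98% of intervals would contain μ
D

A) Wrong — μ is fixed; the randomness lives in the interval, not in μ.
B) Wrong — a CI is about the parameter μ, not individual data values.
C) Wrong — x̄ is observed and sits in the interval by construction.
D) Correct — this is the frequentist long-run coverage interpretation.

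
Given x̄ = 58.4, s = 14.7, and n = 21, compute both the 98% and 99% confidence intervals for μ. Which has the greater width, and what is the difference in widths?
99% CI is wider by 2.03

df = 20
98% CI: t* = 2.528, (50.29, 66.51), width = 2 · t* · s/√n = 16.22
99% CI: t* = 2.845, (49.27, 67.53), width = 2 · t* · s/√n = 18.25

The 99% CI is wider by 18.25 - 16.22 = 2.03.
Higher confidence requires a wider interval.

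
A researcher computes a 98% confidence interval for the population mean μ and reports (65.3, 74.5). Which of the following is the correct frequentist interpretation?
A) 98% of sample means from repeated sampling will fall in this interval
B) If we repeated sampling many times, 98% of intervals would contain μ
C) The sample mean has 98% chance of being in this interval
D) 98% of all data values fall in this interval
B

A) Wrong — coverage applies to intervals containing μ, not to future x̄ values.
B) Correct — this is the frequentist long-run coverage interpretation.
C) Wrong — x̄ is observed and sits in the interval by construction.
D) Wrong — a CI is about the parameter μ, not individual data values.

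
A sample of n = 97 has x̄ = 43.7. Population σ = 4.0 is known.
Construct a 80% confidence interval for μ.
(43.18, 44.22)

z-interval (σ known):
z* = 1.282 for 80% confidence

Margin of error = z* · σ/√n = 1.282 · 4.0/√97 = 0.52

CI: (43.7 - 0.52, 43.7 + 0.52) = (43.18, 44.22)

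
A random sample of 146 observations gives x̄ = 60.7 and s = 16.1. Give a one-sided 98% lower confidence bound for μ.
μ ≥ 57.94

Lower bound (one-sided):
t* = 2.072 (one-sided for 98%)
Lower bound = x̄ - t* · s/√n = 60.7 - 2.072 · 16.1/√146 = 57.94

We are 98% confident that μ ≥ 57.94.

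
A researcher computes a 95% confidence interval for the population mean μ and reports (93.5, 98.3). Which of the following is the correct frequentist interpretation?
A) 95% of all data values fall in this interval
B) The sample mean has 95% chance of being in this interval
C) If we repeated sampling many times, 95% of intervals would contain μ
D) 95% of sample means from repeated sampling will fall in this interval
C

A) Wrong — a CI is about the parameter μ, not individual data values.
B) Wrong — x̄ is observed and sits in the interval by construction.
C) Correct — this is the frequentist long-run coverage interpretation.
D) Wrong — coverage applies to intervals containing μ, not to future x̄ values.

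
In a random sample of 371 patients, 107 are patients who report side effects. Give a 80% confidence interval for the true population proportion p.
(0.258, 0.319)

Proportion CI:
p̂ = 107/371 = 0.28841
SE = √(p̂(1-p̂)/n) = √(0.28841 · 0.71159 / 371) = 0.02352

z* = 1.282
Margin = z* · SE = 1.282 · 0.02352 = 0.0302

CI: 0.28841 ± 0.0302 = (0.258, 0.319)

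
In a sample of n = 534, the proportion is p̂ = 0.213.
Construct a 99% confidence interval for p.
(0.167, 0.259)

Proportion CI:
SE = √(p̂(1-p̂)/n) = √(0.213 · 0.787 / 534) = 0.01772

z* = 2.576
Margin = z* · SE = 2.576 · 0.01772 = 0.0456

CI: 0.213 ± 0.0456 = (0.167, 0.259)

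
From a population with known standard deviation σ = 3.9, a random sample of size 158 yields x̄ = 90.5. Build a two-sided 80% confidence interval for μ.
(90.10, 90.90)

z-interval (σ known):
z* = 1.282 for 80% confidence

Margin of error = z* · σ/√n = 1.282 · 3.9/√158 = 0.40

CI: (90.5 - 0.40, 90.5 + 0.40) = (90.10, 90.90)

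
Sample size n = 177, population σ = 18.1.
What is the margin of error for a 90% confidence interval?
Margin of error = 2.24

Margin of error = z* · σ/√n
= 1.645 · 18.1/√177
= 1.645 · 18.1/13.3041
= 2.24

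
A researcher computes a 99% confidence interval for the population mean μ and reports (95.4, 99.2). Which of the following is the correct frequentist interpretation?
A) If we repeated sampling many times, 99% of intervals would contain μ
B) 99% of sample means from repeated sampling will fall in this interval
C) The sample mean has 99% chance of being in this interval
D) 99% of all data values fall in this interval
A

A) Correct — this is the frequentist long-run coverage interpretation.
B) Wrong — coverage applies to intervals containing μ, not to future x̄ values.
C) Wrong — x̄ is observed and sits in the interval by construction.
D) Wrong — a CI is about the parameter μ, not individual data values.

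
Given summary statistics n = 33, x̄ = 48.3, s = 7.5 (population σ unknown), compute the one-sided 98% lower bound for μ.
μ ≥ 45.50

Lower bound (one-sided):
t* = 2.141 (one-sided for 98%)
Lower bound = x̄ - t* · s/√n = 48.3 - 2.141 · 7.5/√33 = 45.50

We are 98% confident that μ ≥ 45.50.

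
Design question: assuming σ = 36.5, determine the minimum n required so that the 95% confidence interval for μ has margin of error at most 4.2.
n ≥ 291

For margin E ≤ 4.2:
n ≥ (z* · σ / E)²
n ≥ (1.960 · 36.5 / 4.2)²
n ≥ 290.13

Minimum n = 291 (rounding up)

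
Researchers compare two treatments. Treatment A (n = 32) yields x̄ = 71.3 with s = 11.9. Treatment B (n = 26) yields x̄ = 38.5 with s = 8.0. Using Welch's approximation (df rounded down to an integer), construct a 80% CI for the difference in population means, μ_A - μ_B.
(29.40, 36.20)

Difference: x̄₁ - x̄₂ = 32.80
SE = √(s₁²/n₁ + s₂²/n₂) = √(11.9²/32 + 8.0²/26) = 2.6243
df = 54.26 → 54 (Welch–Satterthwaite, rounded down)
t* = 1.297

CI: 32.80 ± 1.297 · 2.6243 = 32.80 ± 3.40 = (29.40, 36.20)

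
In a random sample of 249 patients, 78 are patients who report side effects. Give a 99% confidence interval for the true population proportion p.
(0.238, 0.389)

Proportion CI:
p̂ = 78/249 = 0.31325
SE = √(p̂(1-p̂)/n) = √(0.31325 · 0.68675 / 249) = 0.02939

z* = 2.576
Margin = z* · SE = 2.576 · 0.02939 = 0.0757

CI: 0.31325 ± 0.0757 = (0.238, 0.389)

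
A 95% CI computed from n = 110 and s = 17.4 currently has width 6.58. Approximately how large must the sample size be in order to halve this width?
n ≈ 440

CI width ∝ 1/√n
To reduce width by factor 2, need √n to grow by 2 → need 2² = 4 times as many samples.

Current: n = 110, width = 6.58
New: n = 440, width ≈ 3.26

Width reduced by factor of 6.58/3.26 = 2.02.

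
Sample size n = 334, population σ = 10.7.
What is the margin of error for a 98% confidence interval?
Margin of error = 1.36

Margin of error = z* · σ/√n
= 2.326 · 10.7/√334
= 2.326 · 10.7/18.2757
= 1.36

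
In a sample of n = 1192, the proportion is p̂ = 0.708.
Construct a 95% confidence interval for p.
(0.682, 0.734)

Proportion CI:
SE = √(p̂(1-p̂)/n) = √(0.708 · 0.292 / 1192) = 0.01317

z* = 1.960
Margin = z* · SE = 1.960 · 0.01317 = 0.0258

CI: 0.708 ± 0.0258 = (0.682, 0.734)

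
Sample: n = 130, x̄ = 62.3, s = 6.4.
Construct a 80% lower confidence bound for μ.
μ ≥ 61.83

Lower bound (one-sided):
t* = 0.844 (one-sided for 80%)
Lower bound = x̄ - t* · s/√n = 62.3 - 0.844 · 6.4/√130 = 61.83

We are 80% confident that μ ≥ 61.83.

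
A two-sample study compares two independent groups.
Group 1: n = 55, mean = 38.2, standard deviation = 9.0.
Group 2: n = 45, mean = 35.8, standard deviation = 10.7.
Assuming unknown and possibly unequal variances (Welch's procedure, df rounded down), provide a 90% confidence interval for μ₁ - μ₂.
(-0.93, 5.73)

Difference: x̄₁ - x̄₂ = 2.40
SE = √(s₁²/n₁ + s₂²/n₂) = √(9.0²/55 + 10.7²/45) = 2.0042
df = 86.16 → 86 (Welch–Satterthwaite, rounded down)
t* = 1.663

CI: 2.40 ± 1.663 · 2.0042 = 2.40 ± 3.33 = (-0.93, 5.73)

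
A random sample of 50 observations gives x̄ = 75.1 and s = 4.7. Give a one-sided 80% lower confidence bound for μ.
μ ≥ 74.54

Lower bound (one-sided):
t* = 0.849 (one-sided for 80%)
Lower bound = x̄ - t* · s/√n = 75.1 - 0.849 · 4.7/√50 = 74.54

We are 80% confident that μ ≥ 74.54.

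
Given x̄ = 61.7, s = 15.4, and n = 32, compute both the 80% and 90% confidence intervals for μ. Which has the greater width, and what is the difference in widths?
90% CI is wider by 2.10

df = 31
80% CI: t* = 1.309, (58.14, 65.26), width = 2 · t* · s/√n = 7.13
90% CI: t* = 1.696, (57.08, 66.32), width = 2 · t* · s/√n = 9.23

The 90% CI is wider by 9.23 - 7.13 = 2.10.
Higher confidence requires a wider interval.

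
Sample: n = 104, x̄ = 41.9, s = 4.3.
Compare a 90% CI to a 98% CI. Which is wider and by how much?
98% CI is wider by 0.59

df = 103
90% CI: t* = 1.660, (41.20, 42.60), width = 2 · t* · s/√n = 1.40
98% CI: t* = 2.363, (40.90, 42.90), width = 2 · t* · s/√n = 1.99

The 98% CI is wider by 1.99 - 1.40 = 0.59.
Higher confidence requires a wider interval.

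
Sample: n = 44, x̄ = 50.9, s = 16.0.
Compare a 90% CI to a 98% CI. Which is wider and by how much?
98% CI is wider by 3.55

df = 43
90% CI: t* = 1.681, (46.85, 54.95), width = 2 · t* · s/√n = 8.11
98% CI: t* = 2.416, (45.07, 56.73), width = 2 · t* · s/√n = 11.66

The 98% CI is wider by 11.66 - 8.11 = 3.55.
Higher confidence requires a wider interval.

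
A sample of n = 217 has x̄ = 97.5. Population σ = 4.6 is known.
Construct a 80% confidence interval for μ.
(97.10, 97.90)

z-interval (σ known):
z* = 1.282 for 80% confidence

Margin of error = z* · σ/√n = 1.282 · 4.6/√217 = 0.40

CI: (97.5 - 0.40, 97.5 + 0.40) = (97.10, 97.90)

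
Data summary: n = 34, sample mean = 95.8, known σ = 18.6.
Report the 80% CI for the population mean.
(91.71, 99.89)

z-interval (σ known):
z* = 1.282 for 80% confidence

Margin of error = z* · σ/√n = 1.282 · 18.6/√34 = 4.09

CI: (95.8 - 4.09, 95.8 + 4.09) = (91.71, 99.89)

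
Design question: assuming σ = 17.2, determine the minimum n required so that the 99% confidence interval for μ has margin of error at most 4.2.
n ≥ 112

For margin E ≤ 4.2:
n ≥ (z* · σ / E)²
n ≥ (2.576 · 17.2 / 4.2)²
n ≥ 111.29

Minimum n = 112 (rounding up)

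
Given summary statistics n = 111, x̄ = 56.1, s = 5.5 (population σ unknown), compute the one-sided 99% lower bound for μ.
μ ≥ 54.87

Lower bound (one-sided):
t* = 2.361 (one-sided for 99%)
Lower bound = x̄ - t* · s/√n = 56.1 - 2.361 · 5.5/√111 = 54.87

We are 99% confident that μ ≥ 54.87.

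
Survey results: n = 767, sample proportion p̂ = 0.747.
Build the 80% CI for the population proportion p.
(0.727, 0.767)

Proportion CI:
SE = √(p̂(1-p̂)/n) = √(0.747 · 0.253 / 767) = 0.01570

z* = 1.282
Margin = z* · SE = 1.282 · 0.01570 = 0.0201

CI: 0.747 ± 0.0201 = (0.727, 0.767)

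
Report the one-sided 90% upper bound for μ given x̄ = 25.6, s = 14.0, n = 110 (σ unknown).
μ ≤ 27.32

Upper bound (one-sided):
t* = 1.289 (one-sided for 90%)
Upper bound = x̄ + t* · s/√n = 25.6 + 1.289 · 14.0/√110 = 27.32

We are 90% confident that μ ≤ 27.32.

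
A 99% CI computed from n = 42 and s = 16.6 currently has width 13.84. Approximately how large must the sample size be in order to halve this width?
n ≈ 168

CI width ∝ 1/√n
To reduce width by factor 2, need √n to grow by 2 → need 2² = 4 times as many samples.

Current: n = 42, width = 13.84
New: n = 168, width ≈ 6.68

Width reduced by factor of 13.84/6.68 = 2.07.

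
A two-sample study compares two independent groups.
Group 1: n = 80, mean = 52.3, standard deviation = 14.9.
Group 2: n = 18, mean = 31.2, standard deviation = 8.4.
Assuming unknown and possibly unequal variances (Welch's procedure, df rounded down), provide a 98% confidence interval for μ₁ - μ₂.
(14.85, 27.35)

Difference: x̄₁ - x̄₂ = 21.10
SE = √(s₁²/n₁ + s₂²/n₂) = √(14.9²/80 + 8.4²/18) = 2.5875
df = 44.76 → 44 (Welch–Satterthwaite, rounded down)
t* = 2.414

CI: 21.10 ± 2.414 · 2.5875 = 21.10 ± 6.25 = (14.85, 27.35)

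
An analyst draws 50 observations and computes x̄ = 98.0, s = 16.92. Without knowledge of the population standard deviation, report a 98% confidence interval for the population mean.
(92.25, 103.75)

t-interval (σ unknown):
df = n - 1 = 49
t* = 2.405 for 98% confidence

Margin of error = t* · s/√n = 2.405 · 16.92/√50 = 5.75

CI: (92.25, 103.75)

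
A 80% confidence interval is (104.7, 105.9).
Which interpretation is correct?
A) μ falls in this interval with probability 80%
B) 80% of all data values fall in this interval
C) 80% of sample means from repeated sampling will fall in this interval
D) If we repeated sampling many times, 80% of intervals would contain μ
D

A) Wrong — μ is fixed; the randomness lives in the interval, not in μ.
B) Wrong — a CI is about the parameter μ, not individual data values.
C) Wrong — coverage applies to intervals containing μ, not to future x̄ values.
D) Correct — this is the frequentist long-run coverage interpretation.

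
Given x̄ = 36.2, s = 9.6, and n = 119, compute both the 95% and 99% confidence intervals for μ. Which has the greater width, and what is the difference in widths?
99% CI is wider by 1.13

df = 118
95% CI: t* = 1.980, (34.46, 37.94), width = 2 · t* · s/√n = 3.48
99% CI: t* = 2.618, (33.90, 38.50), width = 2 · t* · s/√n = 4.61

The 99% CI is wider by 4.61 - 3.48 = 1.13.
Higher confidence requires a wider interval.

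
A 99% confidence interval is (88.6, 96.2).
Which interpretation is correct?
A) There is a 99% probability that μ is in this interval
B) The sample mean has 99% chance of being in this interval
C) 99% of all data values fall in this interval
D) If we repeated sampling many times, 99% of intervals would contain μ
D

A) Wrong — μ is fixed; the randomness lives in the interval, not in μ.
B) Wrong — x̄ is observed and sits in the interval by construction.
C) Wrong — a CI is about the parameter μ, not individual data values.
D) Correct — this is the frequentist long-run coverage interpretation.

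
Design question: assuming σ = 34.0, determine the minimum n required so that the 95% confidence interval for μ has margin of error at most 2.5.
n ≥ 711

For margin E ≤ 2.5:
n ≥ (z* · σ / E)²
n ≥ (1.960 · 34.0 / 2.5)²
n ≥ 710.54

Minimum n = 711 (rounding up)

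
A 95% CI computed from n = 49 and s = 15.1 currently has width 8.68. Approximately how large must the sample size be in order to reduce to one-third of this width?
n ≈ 441

CI width ∝ 1/√n
To reduce width by factor 3, need √n to grow by 3 → need 3² = 9 times as many samples.

Current: n = 49, width = 8.68
New: n = 441, width ≈ 2.83

Width reduced by factor of 8.68/2.83 = 3.07.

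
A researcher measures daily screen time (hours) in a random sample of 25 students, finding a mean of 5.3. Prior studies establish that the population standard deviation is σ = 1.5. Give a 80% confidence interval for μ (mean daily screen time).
(4.92, 5.68)

z-interval (σ known):
z* = 1.282 for 80% confidence

Margin of error = z* · σ/√n = 1.282 · 1.5/√25 = 0.38

CI: (5.3 - 0.38, 5.3 + 0.38) = (4.92, 5.68)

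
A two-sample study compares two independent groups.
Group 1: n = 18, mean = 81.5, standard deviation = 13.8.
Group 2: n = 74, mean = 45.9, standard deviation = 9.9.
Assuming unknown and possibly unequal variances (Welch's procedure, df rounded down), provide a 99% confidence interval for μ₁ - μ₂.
(25.83, 45.37)

Difference: x̄₁ - x̄₂ = 35.60
SE = √(s₁²/n₁ + s₂²/n₂) = √(13.8²/18 + 9.9²/74) = 3.4503
df = 21.44 → 21 (Welch–Satterthwaite, rounded down)
t* = 2.831

CI: 35.60 ± 2.831 · 3.4503 = 35.60 ± 9.77 = (25.83, 45.37)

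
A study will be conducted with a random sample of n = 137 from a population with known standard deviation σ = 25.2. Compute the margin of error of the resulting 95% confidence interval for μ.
Margin of error = 4.22

Margin of error = z* · σ/√n
= 1.960 · 25.2/√137
= 1.960 · 25.2/11.7047
= 4.22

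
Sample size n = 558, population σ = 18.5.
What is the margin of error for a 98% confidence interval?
Margin of error = 1.82

Margin of error = z* · σ/√n
= 2.326 · 18.5/√558
= 2.326 · 18.5/23.6220
= 1.82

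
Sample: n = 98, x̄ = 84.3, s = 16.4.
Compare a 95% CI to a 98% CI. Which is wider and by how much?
98% CI is wider by 1.26

df = 97
95% CI: t* = 1.985, (81.01, 87.59), width = 2 · t* · s/√n = 6.58
98% CI: t* = 2.365, (80.38, 88.22), width = 2 · t* · s/√n = 7.84

The 98% CI is wider by 7.84 - 6.58 = 1.26.
Higher confidence requires a wider interval.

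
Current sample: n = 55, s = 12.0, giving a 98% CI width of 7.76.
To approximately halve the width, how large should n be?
n ≈ 220

CI width ∝ 1/√n
To reduce width by factor 2, need √n to grow by 2 → need 2² = 4 times as many samples.

Current: n = 55, width = 7.76
New: n = 220, width ≈ 3.79

Width reduced by factor of 7.76/3.79 = 2.05.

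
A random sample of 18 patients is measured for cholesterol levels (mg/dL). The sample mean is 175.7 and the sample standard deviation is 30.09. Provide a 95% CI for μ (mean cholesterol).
(160.74, 190.66)

t-interval (σ unknown):
df = n - 1 = 17
t* = 2.110 for 95% confidence

Margin of error = t* · s/√n = 2.110 · 30.09/√18 = 14.96

CI: (160.74, 190.66)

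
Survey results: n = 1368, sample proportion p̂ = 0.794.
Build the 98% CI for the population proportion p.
(0.769, 0.819)

Proportion CI:
SE = √(p̂(1-p̂)/n) = √(0.794 · 0.206 / 1368) = 0.01093

z* = 2.326
Margin = z* · SE = 2.326 · 0.01093 = 0.0254

CI: 0.794 ± 0.0254 = (0.769, 0.819)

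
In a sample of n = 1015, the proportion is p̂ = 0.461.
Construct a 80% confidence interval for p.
(0.441, 0.481)

Proportion CI:
SE = √(p̂(1-p̂)/n) = √(0.461 · 0.539 / 1015) = 0.01565

z* = 1.282
Margin = z* · SE = 1.282 · 0.01565 = 0.0201

CI: 0.461 ± 0.0201 = (0.441, 0.481)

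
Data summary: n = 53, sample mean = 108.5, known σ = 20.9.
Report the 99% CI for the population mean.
(101.10, 115.90)

z-interval (σ known):
z* = 2.576 for 99% confidence

Margin of error = z* · σ/√n = 2.576 · 20.9/√53 = 7.40

CI: (108.5 - 7.40, 108.5 + 7.40) = (101.10, 115.90)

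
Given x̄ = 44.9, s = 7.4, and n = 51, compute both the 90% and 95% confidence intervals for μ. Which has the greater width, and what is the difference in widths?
95% CI is wider by 0.69

df = 50
90% CI: t* = 1.676, (43.16, 46.64), width = 2 · t* · s/√n = 3.47
95% CI: t* = 2.009, (42.82, 46.98), width = 2 · t* · s/√n = 4.16

The 95% CI is wider by 4.16 - 3.47 = 0.69.
Higher confidence requires a wider interval.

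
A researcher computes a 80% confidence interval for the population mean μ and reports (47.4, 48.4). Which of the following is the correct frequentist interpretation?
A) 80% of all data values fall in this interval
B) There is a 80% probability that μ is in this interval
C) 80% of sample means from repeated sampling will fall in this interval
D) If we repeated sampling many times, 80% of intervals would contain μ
D

A) Wrong — a CI is about the parameter μ, not individual data values.
B) Wrong — μ is fixed; the randomness lives in the interval, not in μ.
C) Wrong — coverage applies to intervals containing μ, not to future x̄ values.
D) Correct — this is the frequentist long-run coverage interpretation.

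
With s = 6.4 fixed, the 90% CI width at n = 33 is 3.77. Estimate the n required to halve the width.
n ≈ 132

CI width ∝ 1/√n
To reduce width by factor 2, need √n to grow by 2 → need 2² = 4 times as many samples.

Current: n = 33, width = 3.77
New: n = 132, width ≈ 1.85

Width reduced by factor of 3.77/1.85 = 2.04.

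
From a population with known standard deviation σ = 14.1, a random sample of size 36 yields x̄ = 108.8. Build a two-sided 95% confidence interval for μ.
(104.19, 113.41)

z-interval (σ known):
z* = 1.960 for 95% confidence

Margin of error = z* · σ/√n = 1.960 · 14.1/√36 = 4.61

CI: (108.8 - 4.61, 108.8 + 4.61) = (104.19, 113.41)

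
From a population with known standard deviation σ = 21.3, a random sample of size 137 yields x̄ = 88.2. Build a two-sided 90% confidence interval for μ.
(85.21, 91.19)

z-interval (σ known):
z* = 1.645 for 90% confidence

Margin of error = z* · σ/√n = 1.645 · 21.3/√137 = 2.99

CI: (88.2 - 2.99, 88.2 + 2.99) = (85.21, 91.19)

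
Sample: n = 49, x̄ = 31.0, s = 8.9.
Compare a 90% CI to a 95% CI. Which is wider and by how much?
95% CI is wider by 0.85

df = 48
90% CI: t* = 1.677, (28.87, 33.13), width = 2 · t* · s/√n = 4.26
95% CI: t* = 2.011, (28.44, 33.56), width = 2 · t* · s/√n = 5.11

The 95% CI is wider by 5.11 - 4.26 = 0.85.
Higher confidence requires a wider interval.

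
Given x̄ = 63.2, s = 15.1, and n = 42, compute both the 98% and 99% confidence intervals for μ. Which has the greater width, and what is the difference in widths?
99% CI is wider by 1.31

df = 41
98% CI: t* = 2.421, (57.56, 68.84), width = 2 · t* · s/√n = 11.28
99% CI: t* = 2.701, (56.91, 69.49), width = 2 · t* · s/√n = 12.59

The 99% CI is wider by 12.59 - 11.28 = 1.31.
Higher confidence requires a wider interval.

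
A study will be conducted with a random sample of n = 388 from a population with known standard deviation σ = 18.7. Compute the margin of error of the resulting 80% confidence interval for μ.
Margin of error = 1.22

Margin of error = z* · σ/√n
= 1.282 · 18.7/√388
= 1.282 · 18.7/19.6977
= 1.22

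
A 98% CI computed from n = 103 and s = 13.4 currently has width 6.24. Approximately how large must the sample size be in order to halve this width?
n ≈ 412

CI width ∝ 1/√n
To reduce width by factor 2, need √n to grow by 2 → need 2² = 4 times as many samples.

Current: n = 103, width = 6.24
New: n = 412, width ≈ 3.08

Width reduced by factor of 6.24/3.08 = 2.03.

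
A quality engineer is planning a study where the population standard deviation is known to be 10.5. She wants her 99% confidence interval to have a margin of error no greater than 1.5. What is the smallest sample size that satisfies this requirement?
n ≥ 326

For margin E ≤ 1.5:
n ≥ (z* · σ / E)²
n ≥ (2.576 · 10.5 / 1.5)²
n ≥ 325.15

Minimum n = 326 (rounding up)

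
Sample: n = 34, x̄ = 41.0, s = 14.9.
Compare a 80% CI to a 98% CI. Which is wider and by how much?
98% CI is wider by 5.82

df = 33
80% CI: t* = 1.308, (37.66, 44.34), width = 2 · t* · s/√n = 6.68
98% CI: t* = 2.445, (34.75, 47.25), width = 2 · t* · s/√n = 12.50

The 98% CI is wider by 12.50 - 6.68 = 5.82.
Higher confidence requires a wider interval.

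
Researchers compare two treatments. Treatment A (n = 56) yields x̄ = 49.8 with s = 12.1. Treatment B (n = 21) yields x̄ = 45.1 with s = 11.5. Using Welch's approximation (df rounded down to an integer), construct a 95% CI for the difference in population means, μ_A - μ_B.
(-1.35, 10.75)

Difference: x̄₁ - x̄₂ = 4.70
SE = √(s₁²/n₁ + s₂²/n₂) = √(12.1²/56 + 11.5²/21) = 2.9853
df = 37.69 → 37 (Welch–Satterthwaite, rounded down)
t* = 2.026

CI: 4.70 ± 2.026 · 2.9853 = 4.70 ± 6.05 = (-1.35, 10.75)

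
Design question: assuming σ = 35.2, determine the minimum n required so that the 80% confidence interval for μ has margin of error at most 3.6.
n ≥ 158

For margin E ≤ 3.6:
n ≥ (z* · σ / E)²
n ≥ (1.282 · 35.2 / 3.6)²
n ≥ 157.13

Minimum n = 158 (rounding up)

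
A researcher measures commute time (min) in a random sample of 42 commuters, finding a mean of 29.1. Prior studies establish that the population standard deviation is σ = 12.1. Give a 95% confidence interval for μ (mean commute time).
(25.44, 32.76)

z-interval (σ known):
z* = 1.960 for 95% confidence

Margin of error = z* · σ/√n = 1.960 · 12.1/√42 = 3.66

CI: (29.1 - 3.66, 29.1 + 3.66) = (25.44, 32.76)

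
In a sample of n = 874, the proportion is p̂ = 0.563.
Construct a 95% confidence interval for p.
(0.530, 0.596)

Proportion CI:
SE = √(p̂(1-p̂)/n) = √(0.563 · 0.437 / 874) = 0.01678

z* = 1.960
Margin = z* · SE = 1.960 · 0.01678 = 0.0329

CI: 0.563 ± 0.0329 = (0.530, 0.596)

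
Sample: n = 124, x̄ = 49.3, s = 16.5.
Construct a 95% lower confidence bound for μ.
μ ≥ 46.84

Lower bound (one-sided):
t* = 1.657 (one-sided for 95%)
Lower bound = x̄ - t* · s/√n = 49.3 - 1.657 · 16.5/√124 = 46.84

We are 95% confident that μ ≥ 46.84.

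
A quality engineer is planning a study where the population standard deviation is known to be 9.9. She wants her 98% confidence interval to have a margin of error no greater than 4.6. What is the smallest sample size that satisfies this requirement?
n ≥ 26

For margin E ≤ 4.6:
n ≥ (z* · σ / E)²
n ≥ (2.326 · 9.9 / 4.6)²
n ≥ 25.06

Minimum n = 26 (rounding up)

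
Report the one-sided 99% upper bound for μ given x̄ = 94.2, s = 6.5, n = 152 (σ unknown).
μ ≤ 95.44

Upper bound (one-sided):
t* = 2.351 (one-sided for 99%)
Upper bound = x̄ + t* · s/√n = 94.2 + 2.351 · 6.5/√152 = 95.44

We are 99% confident that μ ≤ 95.44.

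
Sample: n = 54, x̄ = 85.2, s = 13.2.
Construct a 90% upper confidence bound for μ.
μ ≤ 87.53

Upper bound (one-sided):
t* = 1.298 (one-sided for 90%)
Upper bound = x̄ + t* · s/√n = 85.2 + 1.298 · 13.2/√54 = 87.53

We are 90% confident that μ ≤ 87.53.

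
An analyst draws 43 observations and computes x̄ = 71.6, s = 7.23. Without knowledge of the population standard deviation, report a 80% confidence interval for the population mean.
(70.16, 73.04)

t-interval (σ unknown):
df = n - 1 = 42
t* = 1.302 for 80% confidence

Margin of error = t* · s/√n = 1.302 · 7.23/√43 = 1.44

CI: (70.16, 73.04)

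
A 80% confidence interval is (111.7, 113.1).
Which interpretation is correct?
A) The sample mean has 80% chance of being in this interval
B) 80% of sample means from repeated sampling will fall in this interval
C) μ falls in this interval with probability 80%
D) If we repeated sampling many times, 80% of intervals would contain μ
D

A) Wrong — x̄ is observed and sits in the interval by construction.
B) Wrong — coverage applies to intervals containing μ, not to future x̄ values.
C) Wrong — μ is fixed; the randomness lives in the interval, not in μ.
D) Correct — this is the frequentist long-run coverage interpretation.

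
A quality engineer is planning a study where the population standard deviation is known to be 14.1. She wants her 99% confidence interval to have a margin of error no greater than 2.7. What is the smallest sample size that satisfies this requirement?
n ≥ 181

For margin E ≤ 2.7:
n ≥ (z* · σ / E)²
n ≥ (2.576 · 14.1 / 2.7)²
n ≥ 180.97

Minimum n = 181 (rounding up)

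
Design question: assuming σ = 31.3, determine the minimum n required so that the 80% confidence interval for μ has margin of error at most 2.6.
n ≥ 239

For margin E ≤ 2.6:
n ≥ (z* · σ / E)²
n ≥ (1.282 · 31.3 / 2.6)²
n ≥ 238.19

Minimum n = 239 (rounding up)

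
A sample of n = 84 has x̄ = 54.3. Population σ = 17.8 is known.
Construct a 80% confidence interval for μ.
(51.81, 56.79)

z-interval (σ known):
z* = 1.282 for 80% confidence

Margin of error = z* · σ/√n = 1.282 · 17.8/√84 = 2.49

CI: (54.3 - 2.49, 54.3 + 2.49) = (51.81, 56.79)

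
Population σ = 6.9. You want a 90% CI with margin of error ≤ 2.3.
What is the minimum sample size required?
n ≥ 25

For margin E ≤ 2.3:
n ≥ (z* · σ / E)²
n ≥ (1.645 · 6.9 / 2.3)²
n ≥ 24.35

Minimum n = 25 (rounding up)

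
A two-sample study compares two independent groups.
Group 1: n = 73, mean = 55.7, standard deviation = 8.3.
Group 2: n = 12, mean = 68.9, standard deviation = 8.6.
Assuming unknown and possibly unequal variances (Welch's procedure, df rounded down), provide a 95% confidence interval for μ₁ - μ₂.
(-18.92, -7.48)

Difference: x̄₁ - x̄₂ = -13.20
SE = √(s₁²/n₁ + s₂²/n₂) = √(8.3²/73 + 8.6²/12) = 2.6659
df = 14.57 → 14 (Welch–Satterthwaite, rounded down)
t* = 2.145

CI: -13.20 ± 2.145 · 2.6659 = -13.20 ± 5.72 = (-18.92, -7.48)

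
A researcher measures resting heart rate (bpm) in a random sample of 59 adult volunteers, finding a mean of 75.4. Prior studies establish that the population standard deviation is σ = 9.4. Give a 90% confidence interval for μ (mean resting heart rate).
(73.39, 77.41)

z-interval (σ known):
z* = 1.645 for 90% confidence

Margin of error = z* · σ/√n = 1.645 · 9.4/√59 = 2.01

CI: (75.4 - 2.01, 75.4 + 2.01) = (73.39, 77.41)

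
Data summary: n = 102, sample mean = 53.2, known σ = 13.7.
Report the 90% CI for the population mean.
(50.97, 55.43)

z-interval (σ known):
z* = 1.645 for 90% confidence

Margin of error = z* · σ/√n = 1.645 · 13.7/√102 = 2.23

CI: (53.2 - 2.23, 53.2 + 2.23) = (50.97, 55.43)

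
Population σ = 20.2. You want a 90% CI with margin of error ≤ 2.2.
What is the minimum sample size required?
n ≥ 229

For margin E ≤ 2.2:
n ≥ (z* · σ / E)²
n ≥ (1.645 · 20.2 / 2.2)²
n ≥ 228.13

Minimum n = 229 (rounding up)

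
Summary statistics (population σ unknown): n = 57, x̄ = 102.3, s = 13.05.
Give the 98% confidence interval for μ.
(98.16, 106.44)

t-interval (σ unknown):
df = n - 1 = 56
t* = 2.395 for 98% confidence

Margin of error = t* · s/√n = 2.395 · 13.05/√57 = 4.14

CI: (98.16, 106.44)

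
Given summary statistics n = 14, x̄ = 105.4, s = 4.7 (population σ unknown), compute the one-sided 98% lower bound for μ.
μ ≥ 102.53

Lower bound (one-sided):
t* = 2.282 (one-sided for 98%)
Lower bound = x̄ - t* · s/√n = 105.4 - 2.282 · 4.7/√14 = 102.53

We are 98% confident that μ ≥ 102.53.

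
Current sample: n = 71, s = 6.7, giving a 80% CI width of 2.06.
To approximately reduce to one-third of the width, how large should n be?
n ≈ 639

CI width ∝ 1/√n
To reduce width by factor 3, need √n to grow by 3 → need 3² = 9 times as many samples.

Current: n = 71, width = 2.06
New: n = 639, width ≈ 0.68

Width reduced by factor of 2.06/0.68 = 3.03.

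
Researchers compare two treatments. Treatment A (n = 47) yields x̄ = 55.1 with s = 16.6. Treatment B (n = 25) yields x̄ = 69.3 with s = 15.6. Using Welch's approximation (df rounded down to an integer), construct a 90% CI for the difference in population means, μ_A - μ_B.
(-20.82, -7.58)

Difference: x̄₁ - x̄₂ = -14.20
SE = √(s₁²/n₁ + s₂²/n₂) = √(16.6²/47 + 15.6²/25) = 3.9494
df = 51.81 → 51 (Welch–Satterthwaite, rounded down)
t* = 1.675

CI: -14.20 ± 1.675 · 3.9494 = -14.20 ± 6.62 = (-20.82, -7.58)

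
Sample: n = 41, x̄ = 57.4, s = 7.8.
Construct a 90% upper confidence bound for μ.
μ ≤ 58.99

Upper bound (one-sided):
t* = 1.303 (one-sided for 90%)
Upper bound = x̄ + t* · s/√n = 57.4 + 1.303 · 7.8/√41 = 58.99

We are 90% confident that μ ≤ 58.99.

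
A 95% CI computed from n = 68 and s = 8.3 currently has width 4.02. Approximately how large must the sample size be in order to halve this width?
n ≈ 272

CI width ∝ 1/√n
To reduce width by factor 2, need √n to grow by 2 → need 2² = 4 times as many samples.

Current: n = 68, width = 4.02
New: n = 272, width ≈ 1.98

Width reduced by factor of 4.02/1.98 = 2.03.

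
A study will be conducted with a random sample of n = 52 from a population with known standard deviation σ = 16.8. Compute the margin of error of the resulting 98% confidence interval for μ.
Margin of error = 5.42

Margin of error = z* · σ/√n
= 2.326 · 16.8/√52
= 2.326 · 16.8/7.2111
= 5.42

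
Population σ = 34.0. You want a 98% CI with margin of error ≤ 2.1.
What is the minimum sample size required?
n ≥ 1419

For margin E ≤ 2.1:
n ≥ (z* · σ / E)²
n ≥ (2.326 · 34.0 / 2.1)²
n ≥ 1418.20

Minimum n = 1419 (rounding up)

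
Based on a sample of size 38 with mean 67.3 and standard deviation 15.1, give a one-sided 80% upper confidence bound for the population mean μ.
μ ≤ 69.38

Upper bound (one-sided):
t* = 0.851 (one-sided for 80%)
Upper bound = x̄ + t* · s/√n = 67.3 + 0.851 · 15.1/√38 = 69.38

We are 80% confident that μ ≤ 69.38.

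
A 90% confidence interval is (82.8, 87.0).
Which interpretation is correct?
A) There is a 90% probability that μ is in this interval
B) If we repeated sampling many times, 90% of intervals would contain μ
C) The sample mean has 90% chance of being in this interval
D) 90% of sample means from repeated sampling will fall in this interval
B

A) Wrong — μ is fixed; the randomness lives in the interval, not in μ.
B) Correct — this is the frequentist long-run coverage interpretation.
C) Wrong — x̄ is observed and sits in the interval by construction.
D) Wrong — coverage applies to intervals containing μ, not to future x̄ values.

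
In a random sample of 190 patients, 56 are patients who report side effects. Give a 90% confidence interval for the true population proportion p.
(0.240, 0.349)

Proportion CI:
p̂ = 56/190 = 0.29474
SE = √(p̂(1-p̂)/n) = √(0.29474 · 0.70526 / 190) = 0.03308

z* = 1.645
Margin = z* · SE = 1.645 · 0.03308 = 0.0544

CI: 0.29474 ± 0.0544 = (0.240, 0.349)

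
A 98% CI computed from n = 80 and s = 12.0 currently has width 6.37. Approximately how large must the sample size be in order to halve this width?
n ≈ 320

CI width ∝ 1/√n
To reduce width by factor 2, need √n to grow by 2 → need 2² = 4 times as many samples.

Current: n = 80, width = 6.37
New: n = 320, width ≈ 3.14

Width reduced by factor of 6.37/3.14 = 2.03.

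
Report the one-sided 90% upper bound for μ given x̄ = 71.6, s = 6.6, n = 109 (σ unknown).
μ ≤ 72.41

Upper bound (one-sided):
t* = 1.289 (one-sided for 90%)
Upper bound = x̄ + t* · s/√n = 71.6 + 1.289 · 6.6/√109 = 72.41

We are 90% confident that μ ≤ 72.41.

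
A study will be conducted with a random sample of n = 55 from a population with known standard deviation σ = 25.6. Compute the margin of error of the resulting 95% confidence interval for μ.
Margin of error = 6.77

Margin of error = z* · σ/√n
= 1.960 · 25.6/√55
= 1.960 · 25.6/7.4162
= 6.77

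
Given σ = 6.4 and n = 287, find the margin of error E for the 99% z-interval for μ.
Margin of error = 0.97

Margin of error = z* · σ/√n
= 2.576 · 6.4/√287
= 2.576 · 6.4/16.9411
= 0.97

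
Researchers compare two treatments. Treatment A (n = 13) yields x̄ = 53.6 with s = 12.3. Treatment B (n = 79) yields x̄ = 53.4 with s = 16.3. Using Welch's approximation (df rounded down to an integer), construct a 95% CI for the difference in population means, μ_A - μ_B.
(-7.91, 8.31)

Difference: x̄₁ - x̄₂ = 0.20
SE = √(s₁²/n₁ + s₂²/n₂) = √(12.3²/13 + 16.3²/79) = 3.8731
df = 19.68 → 19 (Welch–Satterthwaite, rounded down)
t* = 2.093

CI: 0.20 ± 2.093 · 3.8731 = 0.20 ± 8.11 = (-7.91, 8.31)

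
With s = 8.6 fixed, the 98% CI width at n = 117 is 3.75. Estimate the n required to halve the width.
n ≈ 468

CI width ∝ 1/√n
To reduce width by factor 2, need √n to grow by 2 → need 2² = 4 times as many samples.

Current: n = 117, width = 3.75
New: n = 468, width ≈ 1.86

Width reduced by factor of 3.75/1.86 = 2.02.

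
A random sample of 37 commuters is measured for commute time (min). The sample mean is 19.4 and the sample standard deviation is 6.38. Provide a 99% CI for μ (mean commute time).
(16.55, 22.25)

t-interval (σ unknown):
df = n - 1 = 36
t* = 2.719 for 99% confidence

Margin of error = t* · s/√n = 2.719 · 6.38/√37 = 2.85

CI: (16.55, 22.25)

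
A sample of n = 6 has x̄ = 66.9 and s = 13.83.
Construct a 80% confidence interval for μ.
(58.57, 75.23)

t-interval (σ unknown):
df = n - 1 = 5
t* = 1.476 for 80% confidence

Margin of error = t* · s/√n = 1.476 · 13.83/√6 = 8.33

CI: (58.57, 75.23)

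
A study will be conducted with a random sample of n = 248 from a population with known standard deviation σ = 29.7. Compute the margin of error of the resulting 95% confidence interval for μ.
Margin of error = 3.70

Margin of error = z* · σ/√n
= 1.960 · 29.7/√248
= 1.960 · 29.7/15.7480
= 3.70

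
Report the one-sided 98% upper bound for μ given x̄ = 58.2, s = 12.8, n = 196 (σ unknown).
μ ≤ 60.09

Upper bound (one-sided):
t* = 2.068 (one-sided for 98%)
Upper bound = x̄ + t* · s/√n = 58.2 + 2.068 · 12.8/√196 = 60.09

We are 98% confident that μ ≤ 60.09.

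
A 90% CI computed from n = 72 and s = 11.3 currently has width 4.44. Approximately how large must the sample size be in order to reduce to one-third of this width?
n ≈ 648

CI width ∝ 1/√n
To reduce width by factor 3, need √n to grow by 3 → need 3² = 9 times as many samples.

Current: n = 72, width = 4.44
New: n = 648, width ≈ 1.46

Width reduced by factor of 4.44/1.46 = 3.04.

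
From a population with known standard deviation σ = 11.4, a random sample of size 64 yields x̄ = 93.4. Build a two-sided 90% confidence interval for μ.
(91.06, 95.74)

z-interval (σ known):
z* = 1.645 for 90% confidence

Margin of error = z* · σ/√n = 1.645 · 11.4/√64 = 2.34

CI: (93.4 - 2.34, 93.4 + 2.34) = (91.06, 95.74)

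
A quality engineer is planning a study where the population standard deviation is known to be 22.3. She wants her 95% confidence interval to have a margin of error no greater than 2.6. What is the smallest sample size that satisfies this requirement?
n ≥ 283

For margin E ≤ 2.6:
n ≥ (z* · σ / E)²
n ≥ (1.960 · 22.3 / 2.6)²
n ≥ 282.60

Minimum n = 283 (rounding up)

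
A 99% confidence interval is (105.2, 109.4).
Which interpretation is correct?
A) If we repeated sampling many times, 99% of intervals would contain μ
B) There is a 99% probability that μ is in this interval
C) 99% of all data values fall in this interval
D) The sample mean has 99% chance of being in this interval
A

A) Correct — this is the frequentist long-run coverage interpretation.
B) Wrong — μ is fixed; the randomness lives in the interval, not in μ.
C) Wrong — a CI is about the parameter μ, not individual data values.
D) Wrong — x̄ is observed and sits in the interval by construction.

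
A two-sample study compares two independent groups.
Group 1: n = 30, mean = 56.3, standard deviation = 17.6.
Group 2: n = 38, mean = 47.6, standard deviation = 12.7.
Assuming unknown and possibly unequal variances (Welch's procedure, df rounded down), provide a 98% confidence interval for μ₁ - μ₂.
(-0.47, 17.87)

Difference: x̄₁ - x̄₂ = 8.70
SE = √(s₁²/n₁ + s₂²/n₂) = √(17.6²/30 + 12.7²/38) = 3.8170
df = 50.99 → 50 (Welch–Satterthwaite, rounded down)
t* = 2.403

CI: 8.70 ± 2.403 · 3.8170 = 8.70 ± 9.17 = (-0.47, 17.87)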